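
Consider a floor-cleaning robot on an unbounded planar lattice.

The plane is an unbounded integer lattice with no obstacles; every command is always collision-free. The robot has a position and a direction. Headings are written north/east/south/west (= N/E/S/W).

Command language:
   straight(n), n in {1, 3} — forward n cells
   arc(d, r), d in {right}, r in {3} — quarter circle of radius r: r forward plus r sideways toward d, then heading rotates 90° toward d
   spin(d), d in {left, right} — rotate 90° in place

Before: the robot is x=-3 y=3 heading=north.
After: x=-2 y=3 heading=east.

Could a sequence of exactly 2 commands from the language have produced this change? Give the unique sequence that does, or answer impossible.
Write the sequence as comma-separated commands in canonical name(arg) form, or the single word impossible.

spin(right), straight(1)

key: cell and facing (now E) both changed — the 2 commands mix motion and turning
t0: x=-3 y=3 heading=north
t=1 spin(right) ⇒ x=-3 y=3 heading=east
t=2 straight(1) ⇒ x=-2 y=3 heading=east
no other 2-command option fits: unique.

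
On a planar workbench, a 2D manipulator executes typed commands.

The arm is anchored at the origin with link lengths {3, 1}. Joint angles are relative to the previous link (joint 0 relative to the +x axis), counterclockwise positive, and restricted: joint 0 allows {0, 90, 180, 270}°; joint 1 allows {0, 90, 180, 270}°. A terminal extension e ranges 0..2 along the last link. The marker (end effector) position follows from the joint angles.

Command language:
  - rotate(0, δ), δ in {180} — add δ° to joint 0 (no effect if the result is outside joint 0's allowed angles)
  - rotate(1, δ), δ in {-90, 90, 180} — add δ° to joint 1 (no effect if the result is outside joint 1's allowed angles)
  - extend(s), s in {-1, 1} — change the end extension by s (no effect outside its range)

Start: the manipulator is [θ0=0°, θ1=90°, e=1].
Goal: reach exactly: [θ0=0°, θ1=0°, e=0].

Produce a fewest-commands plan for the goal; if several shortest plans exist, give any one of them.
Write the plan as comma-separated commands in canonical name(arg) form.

extend(-1), rotate(1, -90)

begin: [θ0=0°, θ1=90°, e=1]
[1] after extend(-1): [θ0=0°, θ1=90°, e=0]
[2] after rotate(1, -90): [θ0=0°, θ1=0°, e=0]
nothing shorter than 2 reaches the goal.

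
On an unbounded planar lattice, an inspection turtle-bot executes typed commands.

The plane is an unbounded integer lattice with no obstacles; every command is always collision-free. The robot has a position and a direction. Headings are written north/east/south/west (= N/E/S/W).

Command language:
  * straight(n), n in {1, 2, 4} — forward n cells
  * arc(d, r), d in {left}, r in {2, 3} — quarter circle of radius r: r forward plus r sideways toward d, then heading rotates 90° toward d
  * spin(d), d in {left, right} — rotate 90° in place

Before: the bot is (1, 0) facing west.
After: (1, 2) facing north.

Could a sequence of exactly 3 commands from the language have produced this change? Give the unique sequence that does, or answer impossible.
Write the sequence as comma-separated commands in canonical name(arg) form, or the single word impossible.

spin(right), straight(1), straight(1)

key: order matters: swapping spin(right) and straight(1) lands elsewhere
from: (1, 0) facing west
1. spin(right) → (1, 0) facing north
2. straight(1) → (1, 1) facing north
3. straight(1) → (1, 2) facing north
no other 3-command option fits: unique.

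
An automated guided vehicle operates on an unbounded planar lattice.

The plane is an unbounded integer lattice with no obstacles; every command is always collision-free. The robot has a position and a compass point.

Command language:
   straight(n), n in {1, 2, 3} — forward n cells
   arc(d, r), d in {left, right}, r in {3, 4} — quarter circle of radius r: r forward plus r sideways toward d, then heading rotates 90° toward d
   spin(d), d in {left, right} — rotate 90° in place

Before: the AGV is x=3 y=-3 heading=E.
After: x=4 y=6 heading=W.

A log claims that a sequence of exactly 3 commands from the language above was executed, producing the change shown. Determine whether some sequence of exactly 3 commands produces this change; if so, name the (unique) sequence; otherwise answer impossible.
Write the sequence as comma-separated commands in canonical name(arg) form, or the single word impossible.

arc(left, 4), straight(2), arc(left, 3)

key: order matters: swapping arc(left, 4) and arc(left, 3) lands elsewhere
begin: x=3 y=-3 heading=E
1. arc(left, 4) → x=7 y=1 heading=N
2. straight(2) → x=7 y=3 heading=N
3. arc(left, 3) → x=4 y=6 heading=W
no rival 3-sequence matches.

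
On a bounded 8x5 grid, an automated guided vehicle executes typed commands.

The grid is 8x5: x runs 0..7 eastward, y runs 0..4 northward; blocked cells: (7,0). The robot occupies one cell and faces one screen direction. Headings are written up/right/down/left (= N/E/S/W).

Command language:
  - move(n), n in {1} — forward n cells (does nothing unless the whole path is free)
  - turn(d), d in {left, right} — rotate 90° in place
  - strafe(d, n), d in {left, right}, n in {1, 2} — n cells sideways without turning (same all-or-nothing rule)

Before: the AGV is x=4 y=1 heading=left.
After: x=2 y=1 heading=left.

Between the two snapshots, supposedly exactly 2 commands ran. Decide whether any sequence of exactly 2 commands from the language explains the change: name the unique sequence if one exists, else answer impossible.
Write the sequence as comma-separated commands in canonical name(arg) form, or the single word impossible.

key: heading stays W — no command in the sequence turns
initial: x=4 y=1 heading=left
t=1 move(1) ⇒ x=3 y=1 heading=left
t=2 move(1) ⇒ x=2 y=1 heading=left
no other 2-command option fits: unique.

move(1), move(1)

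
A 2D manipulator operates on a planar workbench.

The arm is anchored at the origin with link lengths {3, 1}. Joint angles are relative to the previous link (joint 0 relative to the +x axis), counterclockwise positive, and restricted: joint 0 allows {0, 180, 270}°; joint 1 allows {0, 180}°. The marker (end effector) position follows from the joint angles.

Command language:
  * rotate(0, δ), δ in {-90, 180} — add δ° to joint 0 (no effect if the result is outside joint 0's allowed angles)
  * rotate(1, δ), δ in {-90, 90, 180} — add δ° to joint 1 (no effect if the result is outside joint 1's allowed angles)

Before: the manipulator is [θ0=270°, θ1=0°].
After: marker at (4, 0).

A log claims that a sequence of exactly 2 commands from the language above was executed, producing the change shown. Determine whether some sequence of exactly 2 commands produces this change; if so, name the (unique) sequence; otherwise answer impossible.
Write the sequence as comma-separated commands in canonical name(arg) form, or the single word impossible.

rotate(0, -90), rotate(0, 180)

key: running rotate(0, 180) before rotate(0, -90) would end elsewhere — order is forced
begin: [θ0=270°, θ1=0°]
[1] after rotate(0, -90): [θ0=180°, θ1=0°]
[2] after rotate(0, 180): [θ0=0°, θ1=0°]
no rival 2-sequence matches.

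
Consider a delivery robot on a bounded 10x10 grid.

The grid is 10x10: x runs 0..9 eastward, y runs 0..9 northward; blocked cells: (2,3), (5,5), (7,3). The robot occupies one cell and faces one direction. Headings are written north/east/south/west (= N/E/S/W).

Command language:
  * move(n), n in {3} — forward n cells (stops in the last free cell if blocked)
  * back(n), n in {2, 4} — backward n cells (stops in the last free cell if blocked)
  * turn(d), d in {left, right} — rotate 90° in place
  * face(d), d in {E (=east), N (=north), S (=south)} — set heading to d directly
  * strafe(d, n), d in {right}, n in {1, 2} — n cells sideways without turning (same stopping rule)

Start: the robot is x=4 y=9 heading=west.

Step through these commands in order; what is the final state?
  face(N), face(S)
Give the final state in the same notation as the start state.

x=4 y=9 heading=south

initial: x=4 y=9 heading=west
t=1 face(N) ⇒ x=4 y=9 heading=north
t=2 face(S) ⇒ x=4 y=9 heading=south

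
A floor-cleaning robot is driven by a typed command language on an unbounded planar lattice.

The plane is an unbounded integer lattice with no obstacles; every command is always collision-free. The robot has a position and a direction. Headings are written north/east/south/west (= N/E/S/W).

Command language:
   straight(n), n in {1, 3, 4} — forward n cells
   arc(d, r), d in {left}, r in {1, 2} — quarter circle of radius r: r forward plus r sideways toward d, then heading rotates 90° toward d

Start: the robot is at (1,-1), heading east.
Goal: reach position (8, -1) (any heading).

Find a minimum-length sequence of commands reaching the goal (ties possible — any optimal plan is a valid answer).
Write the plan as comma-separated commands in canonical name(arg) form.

start: at (1,-1), heading east
t=1 straight(3) ⇒ at (4,-1), heading east
t=2 straight(4) ⇒ at (8,-1), heading east
nothing shorter than 2 reaches the goal.

straight(3), straight(4)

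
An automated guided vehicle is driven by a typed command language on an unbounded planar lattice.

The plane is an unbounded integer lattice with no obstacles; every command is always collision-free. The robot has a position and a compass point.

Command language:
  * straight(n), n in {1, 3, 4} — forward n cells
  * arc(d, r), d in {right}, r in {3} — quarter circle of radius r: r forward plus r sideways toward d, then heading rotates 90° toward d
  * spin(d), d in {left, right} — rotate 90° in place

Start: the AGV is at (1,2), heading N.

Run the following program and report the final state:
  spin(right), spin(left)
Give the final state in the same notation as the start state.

t0: at (1,2), heading N
t=1 spin(right) ⇒ at (1,2), heading E
t=2 spin(left) ⇒ at (1,2), heading N

at (1,2), heading N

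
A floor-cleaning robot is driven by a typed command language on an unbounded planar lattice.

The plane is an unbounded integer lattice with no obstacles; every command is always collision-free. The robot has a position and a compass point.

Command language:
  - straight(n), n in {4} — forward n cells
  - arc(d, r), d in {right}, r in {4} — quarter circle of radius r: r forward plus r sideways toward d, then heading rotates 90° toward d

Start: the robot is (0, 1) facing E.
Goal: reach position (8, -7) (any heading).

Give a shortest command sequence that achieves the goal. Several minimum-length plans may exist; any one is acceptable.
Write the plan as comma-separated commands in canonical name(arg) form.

initial: (0, 1) facing E
1. straight(4) → (4, 1) facing E
2. arc(right, 4) → (8, -3) facing S
3. straight(4) → (8, -7) facing S
shorter routes all fall short; 3 is best.

straight(4), arc(right, 4), straight(4)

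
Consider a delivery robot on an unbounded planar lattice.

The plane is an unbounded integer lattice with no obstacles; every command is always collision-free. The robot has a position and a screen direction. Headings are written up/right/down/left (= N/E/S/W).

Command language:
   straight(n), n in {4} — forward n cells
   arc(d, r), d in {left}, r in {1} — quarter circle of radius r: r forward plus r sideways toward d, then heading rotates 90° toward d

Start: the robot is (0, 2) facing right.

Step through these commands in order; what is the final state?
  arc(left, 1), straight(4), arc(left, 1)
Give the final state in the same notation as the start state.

from: (0, 2) facing right
t=1 arc(left, 1) ⇒ (1, 3) facing up
t=2 straight(4) ⇒ (1, 7) facing up
t=3 arc(left, 1) ⇒ (0, 8) facing left

(0, 8) facing left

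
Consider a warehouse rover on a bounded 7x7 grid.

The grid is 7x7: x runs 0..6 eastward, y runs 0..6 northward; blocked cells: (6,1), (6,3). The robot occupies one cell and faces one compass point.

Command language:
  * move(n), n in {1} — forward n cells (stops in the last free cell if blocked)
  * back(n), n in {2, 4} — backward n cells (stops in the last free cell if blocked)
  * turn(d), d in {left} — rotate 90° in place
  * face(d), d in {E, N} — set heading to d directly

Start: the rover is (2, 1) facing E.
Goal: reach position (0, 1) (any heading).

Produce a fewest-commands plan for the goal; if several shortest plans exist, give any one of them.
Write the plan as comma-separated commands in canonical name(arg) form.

t0: (2, 1) facing E
1. back(4) → (0, 1) facing E
shorter routes all fall short; 1 is best.

back(4)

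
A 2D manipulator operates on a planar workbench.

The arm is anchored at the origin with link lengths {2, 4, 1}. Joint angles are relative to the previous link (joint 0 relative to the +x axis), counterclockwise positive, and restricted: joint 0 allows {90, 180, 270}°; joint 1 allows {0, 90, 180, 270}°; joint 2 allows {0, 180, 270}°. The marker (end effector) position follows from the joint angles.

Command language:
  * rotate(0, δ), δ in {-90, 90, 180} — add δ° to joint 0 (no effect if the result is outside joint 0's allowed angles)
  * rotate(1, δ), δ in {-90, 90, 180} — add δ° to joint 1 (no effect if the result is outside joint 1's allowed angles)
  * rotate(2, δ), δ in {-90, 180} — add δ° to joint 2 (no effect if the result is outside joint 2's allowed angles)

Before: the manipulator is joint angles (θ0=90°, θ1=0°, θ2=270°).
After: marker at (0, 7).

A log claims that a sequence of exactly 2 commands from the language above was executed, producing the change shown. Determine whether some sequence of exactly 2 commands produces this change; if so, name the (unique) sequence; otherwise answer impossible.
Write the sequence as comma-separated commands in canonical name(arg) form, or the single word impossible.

rotate(2, -90), rotate(2, 180)

key: running rotate(2, 180) before rotate(2, -90) would end elsewhere — order is forced
begin: joint angles (θ0=90°, θ1=0°, θ2=270°)
step 1 (rotate(2, -90)): joint angles (θ0=90°, θ1=0°, θ2=180°)
step 2 (rotate(2, 180)): joint angles (θ0=90°, θ1=0°, θ2=0°)
all 64 alternatives checked — unique.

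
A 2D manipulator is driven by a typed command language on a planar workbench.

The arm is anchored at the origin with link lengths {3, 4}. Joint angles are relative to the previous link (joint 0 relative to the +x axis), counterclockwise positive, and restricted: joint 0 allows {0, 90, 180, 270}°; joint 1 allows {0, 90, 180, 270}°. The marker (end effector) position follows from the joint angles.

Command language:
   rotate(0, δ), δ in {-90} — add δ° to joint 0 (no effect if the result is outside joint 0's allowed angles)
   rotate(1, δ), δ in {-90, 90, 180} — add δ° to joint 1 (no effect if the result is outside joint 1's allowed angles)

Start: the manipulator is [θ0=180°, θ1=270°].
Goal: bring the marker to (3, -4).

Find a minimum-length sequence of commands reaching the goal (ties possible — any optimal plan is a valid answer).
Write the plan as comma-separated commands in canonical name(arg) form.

from: [θ0=180°, θ1=270°]
[1] after rotate(0, -90): [θ0=90°, θ1=270°]
[2] after rotate(0, -90): [θ0=0°, θ1=270°]
minimal: 2 command(s), checked below 2.

rotate(0, -90), rotate(0, -90)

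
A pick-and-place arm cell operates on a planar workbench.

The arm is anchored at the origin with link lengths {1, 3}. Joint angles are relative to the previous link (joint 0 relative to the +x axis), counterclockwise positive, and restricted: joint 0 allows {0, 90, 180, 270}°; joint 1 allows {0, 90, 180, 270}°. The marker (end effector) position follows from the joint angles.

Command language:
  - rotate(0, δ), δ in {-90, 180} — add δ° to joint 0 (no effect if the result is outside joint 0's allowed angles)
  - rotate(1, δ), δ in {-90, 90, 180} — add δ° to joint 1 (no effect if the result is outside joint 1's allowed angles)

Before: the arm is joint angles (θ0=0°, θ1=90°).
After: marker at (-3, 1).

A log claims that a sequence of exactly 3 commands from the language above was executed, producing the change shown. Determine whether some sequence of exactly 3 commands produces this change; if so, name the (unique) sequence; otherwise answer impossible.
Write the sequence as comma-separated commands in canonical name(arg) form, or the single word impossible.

initial: joint angles (θ0=0°, θ1=90°)
step 1 (rotate(0, -90)): joint angles (θ0=270°, θ1=90°)
step 2 (rotate(0, -90)): joint angles (θ0=180°, θ1=90°)
step 3 (rotate(0, -90)): joint angles (θ0=90°, θ1=90°)
no other 3-command option fits: unique.

rotate(0, -90), rotate(0, -90), rotate(0, -90)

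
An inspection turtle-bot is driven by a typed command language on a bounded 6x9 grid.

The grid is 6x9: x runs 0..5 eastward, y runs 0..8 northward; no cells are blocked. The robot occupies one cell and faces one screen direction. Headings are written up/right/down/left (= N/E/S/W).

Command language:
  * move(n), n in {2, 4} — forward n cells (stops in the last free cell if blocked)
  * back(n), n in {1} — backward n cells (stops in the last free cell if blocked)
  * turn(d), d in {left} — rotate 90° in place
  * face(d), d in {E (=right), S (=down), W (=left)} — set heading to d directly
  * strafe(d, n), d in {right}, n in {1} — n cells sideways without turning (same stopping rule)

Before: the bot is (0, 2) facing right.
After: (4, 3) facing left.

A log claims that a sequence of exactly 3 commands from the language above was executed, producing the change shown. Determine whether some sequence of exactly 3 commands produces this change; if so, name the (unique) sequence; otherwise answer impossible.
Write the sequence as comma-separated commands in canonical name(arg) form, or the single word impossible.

key: position moved to (4,3) AND the heading swung to W — translation plus rotation needed
initial: (0, 2) facing right
step 1 (move(4)): (4, 2) facing right
step 2 (face(W)): (4, 2) facing left
step 3 (strafe(right, 1)): (4, 3) facing left
uniquely the one of 512 3-step routes that fits.

move(4), face(W), strafe(right, 1)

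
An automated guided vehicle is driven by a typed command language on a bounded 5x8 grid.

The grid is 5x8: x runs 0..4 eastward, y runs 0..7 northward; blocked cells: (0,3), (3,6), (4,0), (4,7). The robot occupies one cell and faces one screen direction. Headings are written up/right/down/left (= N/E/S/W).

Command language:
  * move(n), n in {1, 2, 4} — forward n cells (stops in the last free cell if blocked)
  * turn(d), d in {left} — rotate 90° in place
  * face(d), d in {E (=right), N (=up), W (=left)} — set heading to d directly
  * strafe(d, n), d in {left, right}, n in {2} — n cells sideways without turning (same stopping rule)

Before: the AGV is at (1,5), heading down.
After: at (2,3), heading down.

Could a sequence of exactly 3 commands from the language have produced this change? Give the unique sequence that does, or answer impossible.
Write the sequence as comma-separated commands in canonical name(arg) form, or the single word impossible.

strafe(right, 2), strafe(left, 2), move(2)

key: still facing S at the end — nothing in the sequence rotates
initial: at (1,5), heading down
step 1 (strafe(right, 2)): at (0,5), heading down
step 2 (strafe(left, 2)): at (2,5), heading down
step 3 (move(2)): at (2,3), heading down
no other 3-command option fits: unique.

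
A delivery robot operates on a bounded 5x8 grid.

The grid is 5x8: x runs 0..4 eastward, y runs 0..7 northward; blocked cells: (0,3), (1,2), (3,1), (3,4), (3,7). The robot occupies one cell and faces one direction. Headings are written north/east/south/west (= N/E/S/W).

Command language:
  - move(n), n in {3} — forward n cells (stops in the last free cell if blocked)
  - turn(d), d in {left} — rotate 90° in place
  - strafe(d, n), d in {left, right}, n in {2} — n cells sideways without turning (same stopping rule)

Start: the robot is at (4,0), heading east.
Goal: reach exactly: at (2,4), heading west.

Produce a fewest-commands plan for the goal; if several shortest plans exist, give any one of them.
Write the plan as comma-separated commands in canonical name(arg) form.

start: at (4,0), heading east
1. turn(left) → at (4,0), heading north
2. turn(left) → at (4,0), heading west
3. strafe(right, 2) → at (4,2), heading west
4. move(3) → at (2,2), heading west
5. strafe(right, 2) → at (2,4), heading west
shorter routes all fall short; 5 is best.

turn(left), turn(left), strafe(right, 2), move(3), strafe(right, 2)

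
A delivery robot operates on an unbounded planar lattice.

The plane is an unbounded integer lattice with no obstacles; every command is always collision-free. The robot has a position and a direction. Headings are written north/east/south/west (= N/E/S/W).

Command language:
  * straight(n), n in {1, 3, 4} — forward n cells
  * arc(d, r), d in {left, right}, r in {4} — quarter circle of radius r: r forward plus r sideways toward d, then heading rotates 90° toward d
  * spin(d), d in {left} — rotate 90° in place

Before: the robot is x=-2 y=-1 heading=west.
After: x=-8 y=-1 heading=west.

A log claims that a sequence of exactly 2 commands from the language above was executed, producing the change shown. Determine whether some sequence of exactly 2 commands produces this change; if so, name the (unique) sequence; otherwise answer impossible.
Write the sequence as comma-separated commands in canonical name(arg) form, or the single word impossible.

straight(3), straight(3)

key: heading stays W — no command in the sequence turns
from: x=-2 y=-1 heading=west
step 1 (straight(3)): x=-5 y=-1 heading=west
step 2 (straight(3)): x=-8 y=-1 heading=west
all 36 alternatives checked — unique.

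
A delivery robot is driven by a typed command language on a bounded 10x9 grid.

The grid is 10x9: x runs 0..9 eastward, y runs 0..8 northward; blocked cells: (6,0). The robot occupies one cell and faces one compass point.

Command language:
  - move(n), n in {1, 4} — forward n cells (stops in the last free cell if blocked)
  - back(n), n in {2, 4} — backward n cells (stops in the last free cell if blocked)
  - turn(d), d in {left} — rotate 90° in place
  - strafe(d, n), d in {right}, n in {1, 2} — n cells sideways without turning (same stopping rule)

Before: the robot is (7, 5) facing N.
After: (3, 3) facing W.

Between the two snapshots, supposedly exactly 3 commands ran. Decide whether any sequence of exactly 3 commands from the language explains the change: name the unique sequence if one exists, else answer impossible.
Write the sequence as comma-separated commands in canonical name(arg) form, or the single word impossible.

back(2), turn(left), move(4)

key: position moved to (3,3) AND the heading swung to W — translation plus rotation needed
initial: (7, 5) facing N
[1] after back(2): (7, 3) facing N
[2] after turn(left): (7, 3) facing W
[3] after move(4): (3, 3) facing W
no other 3-command option fits: unique.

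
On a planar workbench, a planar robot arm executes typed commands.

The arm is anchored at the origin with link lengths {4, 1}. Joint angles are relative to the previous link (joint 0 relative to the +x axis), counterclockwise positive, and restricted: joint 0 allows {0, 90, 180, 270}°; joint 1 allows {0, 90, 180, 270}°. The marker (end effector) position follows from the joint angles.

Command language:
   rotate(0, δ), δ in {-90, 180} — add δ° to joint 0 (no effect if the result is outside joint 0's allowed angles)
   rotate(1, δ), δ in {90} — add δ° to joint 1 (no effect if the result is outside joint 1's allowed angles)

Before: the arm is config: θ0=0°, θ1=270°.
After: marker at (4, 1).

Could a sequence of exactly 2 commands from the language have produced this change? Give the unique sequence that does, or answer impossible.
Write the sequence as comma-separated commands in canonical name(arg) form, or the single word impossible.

initial: config: θ0=0°, θ1=270°
t=1 rotate(1, 90) ⇒ config: θ0=0°, θ1=0°
t=2 rotate(1, 90) ⇒ config: θ0=0°, θ1=90°
no other 2-command option fits: unique.

rotate(1, 90), rotate(1, 90)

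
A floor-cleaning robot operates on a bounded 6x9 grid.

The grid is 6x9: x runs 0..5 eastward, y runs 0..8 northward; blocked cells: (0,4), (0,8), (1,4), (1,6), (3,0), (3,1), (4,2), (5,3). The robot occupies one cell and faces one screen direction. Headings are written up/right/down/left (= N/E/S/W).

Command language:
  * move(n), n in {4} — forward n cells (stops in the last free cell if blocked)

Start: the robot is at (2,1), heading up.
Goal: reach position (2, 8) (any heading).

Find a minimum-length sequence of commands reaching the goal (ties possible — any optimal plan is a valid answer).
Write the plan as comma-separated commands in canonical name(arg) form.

move(4), move(4)

begin: at (2,1), heading up
1. move(4) → at (2,5), heading up
2. move(4) → at (2,8), heading up
nothing shorter than 2 reaches the goal.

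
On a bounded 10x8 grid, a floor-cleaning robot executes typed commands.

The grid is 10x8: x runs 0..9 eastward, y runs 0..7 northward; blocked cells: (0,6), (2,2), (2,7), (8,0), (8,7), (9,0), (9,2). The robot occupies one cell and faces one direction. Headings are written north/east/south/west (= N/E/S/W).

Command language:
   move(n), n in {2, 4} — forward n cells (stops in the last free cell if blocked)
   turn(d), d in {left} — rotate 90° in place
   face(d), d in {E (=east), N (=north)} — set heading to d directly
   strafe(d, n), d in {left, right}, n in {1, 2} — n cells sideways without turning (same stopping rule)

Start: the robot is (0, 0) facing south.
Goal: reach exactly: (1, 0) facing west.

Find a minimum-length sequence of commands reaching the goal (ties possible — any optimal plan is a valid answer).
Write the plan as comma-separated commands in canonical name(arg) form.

face(N), strafe(right, 1), turn(left)

t0: (0, 0) facing south
[1] after face(N): (0, 0) facing north
[2] after strafe(right, 1): (1, 0) facing north
[3] after turn(left): (1, 0) facing west
shorter routes all fall short; 3 is best.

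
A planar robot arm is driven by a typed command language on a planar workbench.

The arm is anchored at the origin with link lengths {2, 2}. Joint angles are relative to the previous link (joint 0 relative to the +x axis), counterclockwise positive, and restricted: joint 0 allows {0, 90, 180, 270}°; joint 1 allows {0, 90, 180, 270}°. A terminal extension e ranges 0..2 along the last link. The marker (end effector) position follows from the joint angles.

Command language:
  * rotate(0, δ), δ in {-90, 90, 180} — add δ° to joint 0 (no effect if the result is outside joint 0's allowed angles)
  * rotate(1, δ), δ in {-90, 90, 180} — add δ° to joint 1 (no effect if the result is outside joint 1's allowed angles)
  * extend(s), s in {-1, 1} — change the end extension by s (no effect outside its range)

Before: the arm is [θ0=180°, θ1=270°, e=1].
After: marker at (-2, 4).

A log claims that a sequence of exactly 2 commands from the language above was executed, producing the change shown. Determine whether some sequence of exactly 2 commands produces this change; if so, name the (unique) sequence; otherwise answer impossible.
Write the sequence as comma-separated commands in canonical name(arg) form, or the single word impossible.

extend(1), extend(1)

from: [θ0=180°, θ1=270°, e=1]
[1] after extend(1): [θ0=180°, θ1=270°, e=2]
[2] after extend(1): [θ0=180°, θ1=270°, e=2]
no other 2-command option fits: unique.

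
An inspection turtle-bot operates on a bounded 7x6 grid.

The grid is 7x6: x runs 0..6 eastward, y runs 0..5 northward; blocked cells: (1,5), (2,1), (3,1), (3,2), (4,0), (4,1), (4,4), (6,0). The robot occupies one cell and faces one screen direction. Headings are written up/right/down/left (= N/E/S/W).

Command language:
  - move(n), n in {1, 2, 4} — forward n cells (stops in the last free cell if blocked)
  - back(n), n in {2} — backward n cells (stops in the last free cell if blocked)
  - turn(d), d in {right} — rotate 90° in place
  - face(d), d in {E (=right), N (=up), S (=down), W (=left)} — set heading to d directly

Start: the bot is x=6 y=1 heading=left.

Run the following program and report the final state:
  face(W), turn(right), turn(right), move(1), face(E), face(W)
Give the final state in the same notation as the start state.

initial: x=6 y=1 heading=left
t=1 face(W) ⇒ x=6 y=1 heading=left
t=2 turn(right) ⇒ x=6 y=1 heading=up
t=3 turn(right) ⇒ x=6 y=1 heading=right
t=4 move(1) ⇒ x=6 y=1 heading=right
t=5 face(E) ⇒ x=6 y=1 heading=right
t=6 face(W) ⇒ x=6 y=1 heading=left

x=6 y=1 heading=left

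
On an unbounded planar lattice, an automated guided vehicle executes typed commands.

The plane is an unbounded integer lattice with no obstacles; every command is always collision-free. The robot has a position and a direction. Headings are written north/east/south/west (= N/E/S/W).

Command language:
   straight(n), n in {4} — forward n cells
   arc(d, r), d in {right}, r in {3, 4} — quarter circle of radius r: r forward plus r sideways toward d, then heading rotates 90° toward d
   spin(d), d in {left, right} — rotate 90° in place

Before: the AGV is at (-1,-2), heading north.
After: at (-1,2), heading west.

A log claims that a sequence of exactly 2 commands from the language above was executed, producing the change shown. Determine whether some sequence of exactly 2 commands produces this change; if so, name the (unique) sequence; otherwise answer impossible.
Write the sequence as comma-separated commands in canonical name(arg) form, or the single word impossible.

key: position moved to (-1,2) AND the heading swung to W — translation plus rotation needed
from: at (-1,-2), heading north
1. straight(4) → at (-1,2), heading north
2. spin(left) → at (-1,2), heading west
uniquely the one of 25 2-step routes that fits.

straight(4), spin(left)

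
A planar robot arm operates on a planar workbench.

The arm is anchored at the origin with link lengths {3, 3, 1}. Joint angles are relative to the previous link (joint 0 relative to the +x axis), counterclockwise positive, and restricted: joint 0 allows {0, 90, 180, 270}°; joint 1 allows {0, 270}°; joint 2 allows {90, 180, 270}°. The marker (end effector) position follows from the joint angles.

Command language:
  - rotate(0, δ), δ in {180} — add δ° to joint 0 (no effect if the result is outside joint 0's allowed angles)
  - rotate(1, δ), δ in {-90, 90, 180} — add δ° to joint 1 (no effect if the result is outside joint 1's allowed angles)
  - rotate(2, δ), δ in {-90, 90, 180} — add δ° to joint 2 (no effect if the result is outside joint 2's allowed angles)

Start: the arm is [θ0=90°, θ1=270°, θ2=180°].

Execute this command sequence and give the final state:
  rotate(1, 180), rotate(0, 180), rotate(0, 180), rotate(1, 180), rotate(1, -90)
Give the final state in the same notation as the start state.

from: [θ0=90°, θ1=270°, θ2=180°]
t=1 rotate(1, 180) ⇒ [θ0=90°, θ1=270°, θ2=180°]
t=2 rotate(0, 180) ⇒ [θ0=270°, θ1=270°, θ2=180°]
t=3 rotate(0, 180) ⇒ [θ0=90°, θ1=270°, θ2=180°]
t=4 rotate(1, 180) ⇒ [θ0=90°, θ1=270°, θ2=180°]
t=5 rotate(1, -90) ⇒ [θ0=90°, θ1=270°, θ2=180°]

[θ0=90°, θ1=270°, θ2=180°]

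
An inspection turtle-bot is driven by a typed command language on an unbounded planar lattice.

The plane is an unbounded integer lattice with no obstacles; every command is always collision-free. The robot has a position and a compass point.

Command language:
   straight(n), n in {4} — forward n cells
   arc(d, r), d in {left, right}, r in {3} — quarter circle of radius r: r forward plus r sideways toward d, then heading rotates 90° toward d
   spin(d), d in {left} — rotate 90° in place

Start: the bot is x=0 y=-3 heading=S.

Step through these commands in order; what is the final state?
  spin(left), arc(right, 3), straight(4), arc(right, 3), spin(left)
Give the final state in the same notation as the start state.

x=0 y=-13 heading=S

from: x=0 y=-3 heading=S
[1] after spin(left): x=0 y=-3 heading=E
[2] after arc(right, 3): x=3 y=-6 heading=S
[3] after straight(4): x=3 y=-10 heading=S
[4] after arc(right, 3): x=0 y=-13 heading=W
[5] after spin(left): x=0 y=-13 heading=S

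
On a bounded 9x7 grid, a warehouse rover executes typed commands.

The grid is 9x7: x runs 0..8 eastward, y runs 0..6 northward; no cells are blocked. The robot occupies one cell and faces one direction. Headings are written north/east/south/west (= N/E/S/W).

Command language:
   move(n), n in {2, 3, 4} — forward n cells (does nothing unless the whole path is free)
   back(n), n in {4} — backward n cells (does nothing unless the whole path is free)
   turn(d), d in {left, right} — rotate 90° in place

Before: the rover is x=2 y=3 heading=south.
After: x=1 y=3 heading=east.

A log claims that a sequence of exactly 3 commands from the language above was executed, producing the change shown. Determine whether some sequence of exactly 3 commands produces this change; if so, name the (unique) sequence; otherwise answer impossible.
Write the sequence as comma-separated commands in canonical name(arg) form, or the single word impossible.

key: position moved to (1,3) AND the heading swung to E — translation plus rotation needed
start: x=2 y=3 heading=south
step 1 (turn(left)): x=2 y=3 heading=east
step 2 (move(3)): x=5 y=3 heading=east
step 3 (back(4)): x=1 y=3 heading=east
uniquely the one of 216 3-step routes that fits.

turn(left), move(3), back(4)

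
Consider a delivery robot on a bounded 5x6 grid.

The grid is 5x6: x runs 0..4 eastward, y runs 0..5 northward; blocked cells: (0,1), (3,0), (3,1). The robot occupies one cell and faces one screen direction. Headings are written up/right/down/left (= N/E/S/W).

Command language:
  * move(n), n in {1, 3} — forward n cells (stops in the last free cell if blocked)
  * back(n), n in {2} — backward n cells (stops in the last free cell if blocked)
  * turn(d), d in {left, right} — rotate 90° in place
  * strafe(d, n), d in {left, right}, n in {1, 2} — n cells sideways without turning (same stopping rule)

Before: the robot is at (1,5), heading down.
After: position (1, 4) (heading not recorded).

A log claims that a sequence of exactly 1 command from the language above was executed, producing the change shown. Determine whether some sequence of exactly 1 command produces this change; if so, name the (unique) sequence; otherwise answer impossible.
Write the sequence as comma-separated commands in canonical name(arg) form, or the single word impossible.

t0: at (1,5), heading down
t=1 move(1) ⇒ at (1,4), heading down
all 9 alternatives checked — unique.

move(1)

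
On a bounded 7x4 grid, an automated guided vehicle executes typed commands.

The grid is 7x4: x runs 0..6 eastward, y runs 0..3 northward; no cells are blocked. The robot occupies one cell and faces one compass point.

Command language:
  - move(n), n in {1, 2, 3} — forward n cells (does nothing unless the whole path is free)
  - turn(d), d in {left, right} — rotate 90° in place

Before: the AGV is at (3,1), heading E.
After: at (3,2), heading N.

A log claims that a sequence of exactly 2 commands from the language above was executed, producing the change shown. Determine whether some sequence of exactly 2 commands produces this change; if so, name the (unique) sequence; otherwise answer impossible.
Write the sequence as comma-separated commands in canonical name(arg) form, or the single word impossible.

key: cell and facing (now N) both changed — the 2 commands mix motion and turning
from: at (3,1), heading E
t=1 turn(left) ⇒ at (3,1), heading N
t=2 move(1) ⇒ at (3,2), heading N
uniquely the one of 25 2-step routes that fits.

turn(left), move(1)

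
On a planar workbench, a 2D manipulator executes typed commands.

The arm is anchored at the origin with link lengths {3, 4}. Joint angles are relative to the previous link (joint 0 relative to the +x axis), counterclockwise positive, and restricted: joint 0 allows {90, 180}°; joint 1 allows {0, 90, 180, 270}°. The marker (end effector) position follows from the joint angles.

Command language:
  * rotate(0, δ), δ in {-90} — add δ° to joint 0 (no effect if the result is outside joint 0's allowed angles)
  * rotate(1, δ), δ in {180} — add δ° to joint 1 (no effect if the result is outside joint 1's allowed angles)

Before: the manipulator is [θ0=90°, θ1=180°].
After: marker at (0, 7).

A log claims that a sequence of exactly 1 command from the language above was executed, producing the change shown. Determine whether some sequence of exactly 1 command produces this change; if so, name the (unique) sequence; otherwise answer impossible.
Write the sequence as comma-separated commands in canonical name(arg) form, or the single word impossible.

rotate(1, 180)

initial: [θ0=90°, θ1=180°]
step 1 (rotate(1, 180)): [θ0=90°, θ1=0°]
no other 1-command option fits: unique.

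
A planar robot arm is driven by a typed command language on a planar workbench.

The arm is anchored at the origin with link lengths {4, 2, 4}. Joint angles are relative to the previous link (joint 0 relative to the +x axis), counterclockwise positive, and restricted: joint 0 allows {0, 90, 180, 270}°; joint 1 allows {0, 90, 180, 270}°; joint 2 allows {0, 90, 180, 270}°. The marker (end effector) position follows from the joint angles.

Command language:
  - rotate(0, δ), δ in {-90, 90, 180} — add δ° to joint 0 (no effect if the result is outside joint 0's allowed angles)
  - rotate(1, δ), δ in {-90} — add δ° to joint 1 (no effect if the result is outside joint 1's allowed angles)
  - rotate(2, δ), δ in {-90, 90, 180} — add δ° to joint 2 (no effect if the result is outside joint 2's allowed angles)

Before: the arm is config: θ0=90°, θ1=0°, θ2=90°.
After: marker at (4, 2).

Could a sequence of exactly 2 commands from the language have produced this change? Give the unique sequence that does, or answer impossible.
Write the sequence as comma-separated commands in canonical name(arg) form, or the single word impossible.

rotate(1, -90), rotate(1, -90)

t0: config: θ0=90°, θ1=0°, θ2=90°
[1] after rotate(1, -90): config: θ0=90°, θ1=270°, θ2=90°
[2] after rotate(1, -90): config: θ0=90°, θ1=180°, θ2=90°
no rival 2-sequence matches.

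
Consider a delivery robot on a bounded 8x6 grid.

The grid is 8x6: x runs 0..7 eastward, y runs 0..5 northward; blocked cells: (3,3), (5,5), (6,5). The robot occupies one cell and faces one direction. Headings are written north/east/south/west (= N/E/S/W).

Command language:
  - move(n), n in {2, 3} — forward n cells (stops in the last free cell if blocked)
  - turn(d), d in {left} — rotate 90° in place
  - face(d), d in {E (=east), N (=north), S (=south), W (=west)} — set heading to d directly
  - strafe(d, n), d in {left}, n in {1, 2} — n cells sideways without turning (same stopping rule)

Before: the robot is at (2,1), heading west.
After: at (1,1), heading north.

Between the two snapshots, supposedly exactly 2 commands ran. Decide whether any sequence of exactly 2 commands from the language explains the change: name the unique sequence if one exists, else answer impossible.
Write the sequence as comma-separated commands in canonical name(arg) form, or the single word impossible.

face(N), strafe(left, 1)

key: order matters: swapping face(N) and strafe(left, 1) lands elsewhere
initial: at (2,1), heading west
[1] after face(N): at (2,1), heading north
[2] after strafe(left, 1): at (1,1), heading north
uniquely the one of 81 2-step routes that fits.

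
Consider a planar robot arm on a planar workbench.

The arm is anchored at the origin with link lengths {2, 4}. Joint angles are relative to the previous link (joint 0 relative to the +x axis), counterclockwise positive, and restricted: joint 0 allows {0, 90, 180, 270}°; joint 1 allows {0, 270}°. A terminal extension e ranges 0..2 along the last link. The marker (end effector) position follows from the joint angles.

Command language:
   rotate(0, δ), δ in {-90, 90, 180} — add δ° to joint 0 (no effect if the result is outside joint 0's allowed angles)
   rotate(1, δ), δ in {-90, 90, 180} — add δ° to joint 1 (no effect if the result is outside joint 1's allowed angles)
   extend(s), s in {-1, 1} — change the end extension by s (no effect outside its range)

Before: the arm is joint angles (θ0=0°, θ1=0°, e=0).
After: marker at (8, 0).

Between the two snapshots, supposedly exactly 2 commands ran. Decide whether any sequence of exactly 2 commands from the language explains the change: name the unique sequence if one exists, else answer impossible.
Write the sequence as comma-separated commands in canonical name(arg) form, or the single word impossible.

start: joint angles (θ0=0°, θ1=0°, e=0)
t=1 extend(1) ⇒ joint angles (θ0=0°, θ1=0°, e=1)
t=2 extend(1) ⇒ joint angles (θ0=0°, θ1=0°, e=2)
no rival 2-sequence matches.

extend(1), extend(1)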